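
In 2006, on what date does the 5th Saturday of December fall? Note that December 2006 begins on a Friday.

December 2006 begins on a Friday, so the first Saturday is December 2 (1 day later).
The 5th Saturday is 4 weeks later: 2 + 28 = 30.

December 30, 2006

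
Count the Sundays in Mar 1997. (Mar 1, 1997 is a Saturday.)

5

Mar 1, 1997 is a Saturday; the first Sunday on or after it is Mar 2, 1997 (1 day later).
From Mar 2, 1997 to Mar 31, 1997 is 31 − 2 = 29 days.
29 ÷ 7 = 4 full weeks with remainder 1, so 4 more Sundays after the first → 5.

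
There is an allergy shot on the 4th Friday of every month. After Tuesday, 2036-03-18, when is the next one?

2036-03-28

March 2036 starts on a Saturday; its first Friday is the 7th, so the 4th Friday is the 28th — 2036-03-28.
2036-03-28 is after 2036-03-18, so that is the next one.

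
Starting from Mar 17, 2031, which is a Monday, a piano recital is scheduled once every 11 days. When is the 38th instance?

The 38th occurrence is 37 intervals after the first: 37 × 11 = 407 days after Mar 17, 2031.
Mar has 31 days — 14 days to the end of Mar leaves 393.
Apr has 30 days (363 left).
May has 31 days (332 left).
Jun has 30 days (302 left).
Jul has 31 days (271 left).
Aug has 31 days (240 left).
Sep has 30 days (210 left).
Oct has 31 days (179 left).
Nov has 30 days (149 left).
Dec has 31 days (118 left).
Jan has 31 days (87 left).
Feb has 29 days (58 left).
Mar has 31 days (27 left).
27 days into Apr → Apr 27, 2032.

Apr 27, 2032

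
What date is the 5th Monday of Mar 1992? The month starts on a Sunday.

Mar 30, 1992

Mar 1992 begins on a Sunday, so the first Monday is Mar 2 (1 day later).
The 5th Monday is 4 weeks later: 2 + 28 = 30.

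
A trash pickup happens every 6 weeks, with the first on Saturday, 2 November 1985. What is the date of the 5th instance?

19 April 1986

The 5th occurrence is 4 intervals after the first: 4 × 42 = 168 days after 2 November 1985.
November has 30 days — 28 days to the end of November leaves 140.
December has 31 days (109 left).
January has 31 days (78 left).
February has 28 days (50 left).
March has 31 days (19 left).
19 days into April → 19 April 1986.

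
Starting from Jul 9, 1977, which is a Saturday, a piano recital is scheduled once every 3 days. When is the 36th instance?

The 36th occurrence is 35 intervals after the first: 35 × 3 = 105 days after Jul 9, 1977.
Jul has 31 days — 22 days to the end of Jul leaves 83.
Aug has 31 days (52 left).
Sep has 30 days (22 left).
22 days into Oct → Oct 22, 1977.

Oct 22, 1977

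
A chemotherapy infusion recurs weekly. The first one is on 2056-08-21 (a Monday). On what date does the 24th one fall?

The 24th occurrence is 23 intervals after the first: 23 × 7 = 161 days after 2056-08-21.
August has 31 days — 10 days to the end of August leaves 151.
September has 30 days (121 left).
October has 31 days (90 left).
November has 30 days (60 left).
December has 31 days (29 left).
29 days into January → 2057-01-29.

2057-01-29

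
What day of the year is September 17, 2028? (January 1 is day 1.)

261

Days in months before September: 31 + 29 + 31 + 30 + 31 + 30 + 31 + 31 = 244.
Plus 17 days into September → day 261.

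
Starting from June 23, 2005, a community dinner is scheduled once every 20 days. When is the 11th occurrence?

The 11th occurrence is 10 intervals after the first: 10 × 20 = 200 days after June 23, 2005.
June has 30 days — 7 days to the end of June leaves 193.
July has 31 days (162 left).
August has 31 days (131 left).
September has 30 days (101 left).
October has 31 days (70 left).
November has 30 days (40 left).
December has 31 days (9 left).
9 days into January → January 9, 2006.

January 9, 2006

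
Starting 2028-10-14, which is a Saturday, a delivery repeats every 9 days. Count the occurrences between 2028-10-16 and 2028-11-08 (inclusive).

2

Occurrences land 9·i days after 2028-10-14 for i = 0, 1, 2, …
2028-10-16 is 2 days after the start; 2 ÷ 9 = 0 remainder 2; since the remainder is 2, round up to i = 1. First occurrence in the window: #2 on 2028-10-23 (1×9 = 9 days in).
2028-11-08 is 25 days after the start; 25 ÷ 9 = 2 remainder 7. Last occurrence in the window: #3 on 2028-11-01.
Occurrences #2 through #3: 2 in total.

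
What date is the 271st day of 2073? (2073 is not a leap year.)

January has 31 days (271 − 31 = 240 remain).
February has 28 days (240 − 28 = 212 remain).
March has 31 days (212 − 31 = 181 remain).
April has 30 days (181 − 30 = 151 remain).
May has 31 days (151 − 31 = 120 remain).
June has 30 days (120 − 30 = 90 remain).
July has 31 days (90 − 31 = 59 remain).
August has 31 days (59 − 31 = 28 remain).
28 into September → September 28.

2073-09-28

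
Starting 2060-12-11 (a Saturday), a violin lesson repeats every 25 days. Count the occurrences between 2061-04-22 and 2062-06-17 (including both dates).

Occurrences land 25·i days after 2060-12-11 for i = 0, 1, 2, …
2061-04-22 is 132 days after the start; 132 ÷ 25 = 5 remainder 7; since the remainder is 7, round up to i = 6. First occurrence in the window: #7 on 2061-05-10 (6×25 = 150 days in).
2062-06-17 is 553 days after the start; 553 ÷ 25 = 22 remainder 3. Last occurrence in the window: #23 on 2062-06-14.
Occurrences #7 through #23: 17 in total.

17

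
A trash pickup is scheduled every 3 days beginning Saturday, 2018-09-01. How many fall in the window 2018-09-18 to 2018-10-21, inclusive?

11

Occurrences land 3·i days after 2018-09-01 for i = 0, 1, 2, …
2018-09-18 is 17 days after the start; 17 ÷ 3 = 5 remainder 2; since the remainder is 2, round up to i = 6. First occurrence in the window: #7 on 2018-09-19 (6×3 = 18 days in).
2018-10-21 is 50 days after the start; 50 ÷ 3 = 16 remainder 2. Last occurrence in the window: #17 on 2018-10-19.
Occurrences #7 through #17: 11 in total.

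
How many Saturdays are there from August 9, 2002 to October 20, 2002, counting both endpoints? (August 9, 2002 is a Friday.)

11

August 9, 2002 is a Friday; the first Saturday on or after it is August 10, 2002 (1 day later).
From August 10, 2002 to October 20, 2002: 21 + 30 + 20 = 71 days (rest of August, September, October).
71 ÷ 7 = 10 full weeks with remainder 1, so 10 more Saturdays after the first → 11.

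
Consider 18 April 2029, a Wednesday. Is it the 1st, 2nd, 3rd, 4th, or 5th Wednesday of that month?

Day 18 falls in week ⌈18/7⌉ of the month.
Days 1–7 hold the 1st Wednesday, 8–14 the 2nd, 15–21 the 3rd, 22–28 the 4th, 29–31 the 5th.
18 is in the range for the 3rd.

3rd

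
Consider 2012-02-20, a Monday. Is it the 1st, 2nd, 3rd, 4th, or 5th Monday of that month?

Day 20 falls in week ⌈20/7⌉ of the month.
Days 1–7 hold the 1st Monday, 8–14 the 2nd, 15–21 the 3rd, 22–28 the 4th, 29–31 the 5th.
20 is in the range for the 3rd.

3rd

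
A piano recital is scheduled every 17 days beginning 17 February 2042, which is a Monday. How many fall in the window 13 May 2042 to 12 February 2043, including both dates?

17

Occurrences land 17·i days after 17 February 2042 for i = 0, 1, 2, …
13 May 2042 is 85 days after the start; 85 ÷ 17 = 5 remainder 0. First occurrence in the window: #6 on 13 May 2042 (5×17 = 85 days in).
12 February 2043 is 360 days after the start; 360 ÷ 17 = 21 remainder 3. Last occurrence in the window: #22 on 9 February 2043.
Occurrences #6 through #22: 17 in total.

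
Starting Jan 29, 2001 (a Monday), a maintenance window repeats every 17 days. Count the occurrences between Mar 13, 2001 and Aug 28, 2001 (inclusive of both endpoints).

Occurrences land 17·i days after Jan 29, 2001 for i = 0, 1, 2, …
Mar 13, 2001 is 43 days after the start; 43 ÷ 17 = 2 remainder 9; since the remainder is 9, round up to i = 3. First occurrence in the window: #4 on Mar 21, 2001 (3×17 = 51 days in).
Aug 28, 2001 is 211 days after the start; 211 ÷ 17 = 12 remainder 7. Last occurrence in the window: #13 on Aug 21, 2001.
Occurrences #4 through #13: 10 in total.

10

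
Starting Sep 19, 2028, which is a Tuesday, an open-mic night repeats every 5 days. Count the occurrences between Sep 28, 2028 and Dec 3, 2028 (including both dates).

Occurrences land 5·i days after Sep 19, 2028 for i = 0, 1, 2, …
Sep 28, 2028 is 9 days after the start; 9 ÷ 5 = 1 remainder 4; since the remainder is 4, round up to i = 2. First occurrence in the window: #3 on Sep 29, 2028 (2×5 = 10 days in).
Dec 3, 2028 is 75 days after the start; 75 ÷ 5 = 15 remainder 0. Last occurrence in the window: #16 on Dec 3, 2028.
Occurrences #3 through #16: 14 in total.

14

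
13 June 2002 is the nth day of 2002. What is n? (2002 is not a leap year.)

Days in months before June: 31 + 28 + 31 + 30 + 31 = 151.
Plus 13 days into June → day 164.

164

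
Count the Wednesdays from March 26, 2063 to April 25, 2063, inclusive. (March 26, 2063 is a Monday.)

March 26, 2063 is a Monday; the first Wednesday on or after it is March 28, 2063 (2 days later).
From March 28, 2063 to April 25, 2063: 3 + 25 = 28 days (rest of March, April).
28 ÷ 7 = 4 full weeks with remainder 0, so 4 more Wednesdays after the first → 5.

5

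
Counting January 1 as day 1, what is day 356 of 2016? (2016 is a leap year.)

January has 31 days (356 − 31 = 325 remain).
February has 29 days (325 − 29 = 296 remain).
March has 31 days (296 − 31 = 265 remain).
April has 30 days (265 − 30 = 235 remain).
May has 31 days (235 − 31 = 204 remain).
June has 30 days (204 − 30 = 174 remain).
July has 31 days (174 − 31 = 143 remain).
August has 31 days (143 − 31 = 112 remain).
September has 30 days (112 − 30 = 82 remain).
October has 31 days (82 − 31 = 51 remain).
November has 30 days (51 − 30 = 21 remain).
21 into December → December 21.

December 21, 2016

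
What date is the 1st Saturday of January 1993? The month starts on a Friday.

January 1993 begins on a Friday, so the first Saturday is January 2 (1 day later).

2 January 1993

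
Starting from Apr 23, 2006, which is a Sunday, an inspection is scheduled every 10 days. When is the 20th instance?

Oct 30, 2006

The 20th occurrence is 19 intervals after the first: 19 × 10 = 190 days after Apr 23, 2006.
Apr has 30 days — 7 days to the end of Apr leaves 183.
May has 31 days (152 left).
Jun has 30 days (122 left).
Jul has 31 days (91 left).
Aug has 31 days (60 left).
Sep has 30 days (30 left).
30 days into Oct → Oct 30, 2006.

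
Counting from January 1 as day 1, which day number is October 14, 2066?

287

Days in months before October: 31 + 28 + 31 + 30 + 31 + 30 + 31 + 31 + 30 = 273.
Plus 14 days into October → day 287.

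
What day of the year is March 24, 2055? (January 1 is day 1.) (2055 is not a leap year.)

Days in months before March: 31 + 28 = 59.
Plus 24 days into March → day 83.

83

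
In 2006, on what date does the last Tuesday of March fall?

March 2006 begins on a Wednesday, so the first Tuesday is March 7 (6 days later).
March 2006 has 31 days. Adding weeks: 7, 14, 21, 28 — the last one ≤ 31 is the 28th.

28 March 2006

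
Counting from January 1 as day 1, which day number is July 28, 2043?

Days in months before July: 31 + 28 + 31 + 30 + 31 + 30 = 181.
Plus 28 days into July → day 209.

209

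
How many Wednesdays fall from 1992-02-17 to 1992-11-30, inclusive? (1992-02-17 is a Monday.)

1992-02-17 is a Monday; the first Wednesday on or after it is 1992-02-19 (2 days later).
From 1992-02-19 to 1992-11-30: 10 + 31 + 30 + 31 + 30 + 31 + 31 + 30 + 31 + 30 = 285 days (rest of February, March, April, May, June, July, August, September, October, November).
285 ÷ 7 = 40 full weeks with remainder 5, so 40 more Wednesdays after the first → 41.

41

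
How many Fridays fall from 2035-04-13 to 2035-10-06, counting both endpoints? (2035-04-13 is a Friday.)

26

2035-04-13 is a Friday; the first Friday on or after it is 2035-04-13.
From 2035-04-13 to 2035-10-06: 17 + 31 + 30 + 31 + 31 + 30 + 6 = 176 days (rest of April, May, June, July, August, September, October).
176 ÷ 7 = 25 full weeks with remainder 1, so 25 more Fridays after the first → 26.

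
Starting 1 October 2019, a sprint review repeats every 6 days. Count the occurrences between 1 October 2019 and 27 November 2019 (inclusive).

Occurrences land 6·i days after 1 October 2019 for i = 0, 1, 2, …
The window opens on the start date, so the first occurrence inside is #1 on 1 October 2019.
27 November 2019 is 57 days after the start; 57 ÷ 6 = 9 remainder 3. Last occurrence in the window: #10 on 24 November 2019.
Occurrences #1 through #10: 10 in total.

10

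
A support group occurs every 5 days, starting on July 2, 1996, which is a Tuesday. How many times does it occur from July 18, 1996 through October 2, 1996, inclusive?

Occurrences land 5·i days after July 2, 1996 for i = 0, 1, 2, …
July 18, 1996 is 16 days after the start; 16 ÷ 5 = 3 remainder 1; since the remainder is 1, round up to i = 4. First occurrence in the window: #5 on July 22, 1996 (4×5 = 20 days in).
October 2, 1996 is 92 days after the start; 92 ÷ 5 = 18 remainder 2. Last occurrence in the window: #19 on September 30, 1996.
Occurrences #5 through #19: 15 in total.

15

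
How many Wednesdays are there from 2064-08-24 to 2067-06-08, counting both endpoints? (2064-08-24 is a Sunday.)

2064-08-24 is a Sunday; the first Wednesday on or after it is 2064-08-27 (3 days later).
From 2064-08-27 to 2067-06-08: 126 + 365 + 365 + 159 = 1015 days (rest of 2064, 2065, 2066, to 2067-06-08 in 2067).
1015 ÷ 7 = 145 full weeks with remainder 0, so 145 more Wednesdays after the first → 146.

146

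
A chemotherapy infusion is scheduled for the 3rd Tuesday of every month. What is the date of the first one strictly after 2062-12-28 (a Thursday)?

2063-01-16

December 2062 starts on a Friday; its first Tuesday is the 5th, so the 3rd Tuesday is the 19th — 2062-12-19.
That is not after 2062-12-28, so look at January 2063.
January 2063 starts on a Monday; its first Tuesday is the 2nd, so the 3rd Tuesday is the 16th — 2063-01-16.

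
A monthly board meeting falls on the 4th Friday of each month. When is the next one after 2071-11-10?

2071-11-27

November 2071 starts on a Sunday; its first Friday is the 6th, so the 4th Friday is the 27th — 2071-11-27.
2071-11-27 is after 2071-11-10, so that is the next one.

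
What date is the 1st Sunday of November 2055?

The first Sunday of November 2055 is November 7.

7 November 2055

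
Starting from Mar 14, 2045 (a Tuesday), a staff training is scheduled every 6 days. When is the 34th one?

The 34th occurrence is 33 intervals after the first: 33 × 6 = 198 days after Mar 14, 2045.
Mar has 31 days — 17 days to the end of Mar leaves 181.
Apr has 30 days (151 left).
May has 31 days (120 left).
Jun has 30 days (90 left).
Jul has 31 days (59 left).
Aug has 31 days (28 left).
28 days into Sep → Sep 28, 2045.

Sep 28, 2045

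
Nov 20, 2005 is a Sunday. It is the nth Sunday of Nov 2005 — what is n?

3rd

Day 20 falls in week ⌈20/7⌉ of the month.
Days 1–7 hold the 1st Sunday, 8–14 the 2nd, 15–21 the 3rd, 22–28 the 4th, 29–31 the 5th.
20 is in the range for the 3rd.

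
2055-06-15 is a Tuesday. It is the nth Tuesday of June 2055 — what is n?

3rd

Day 15 falls in week ⌈15/7⌉ of the month.
Days 1–7 hold the 1st Tuesday, 8–14 the 2nd, 15–21 the 3rd, 22–28 the 4th, 29–31 the 5th.
15 is in the range for the 3rd.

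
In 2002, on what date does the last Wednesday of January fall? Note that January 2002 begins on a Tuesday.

January 2002 begins on a Tuesday, so the first Wednesday is January 2 (1 day later).
January 2002 has 31 days. Adding weeks: 2, 9, 16, 23, 30 — the last one ≤ 31 is the 30th.

2002-01-30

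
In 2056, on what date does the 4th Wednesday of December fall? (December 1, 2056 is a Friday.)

December 27, 2056

December 2056 begins on a Friday, so the first Wednesday is December 6 (5 days later).
The 4th Wednesday is 3 weeks later: 6 + 21 = 27.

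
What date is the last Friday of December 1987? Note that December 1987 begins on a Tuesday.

December 25, 1987

December 1987 begins on a Tuesday, so the first Friday is December 4 (3 days later).
December 1987 has 31 days. Adding weeks: 4, 11, 18, 25 — the last one ≤ 31 is the 25th.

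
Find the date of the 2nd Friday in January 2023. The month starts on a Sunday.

January 13, 2023

January 2023 begins on a Sunday, so the first Friday is January 6 (5 days later).
The 2nd Friday is 1 weeks later: 6 + 7 = 13.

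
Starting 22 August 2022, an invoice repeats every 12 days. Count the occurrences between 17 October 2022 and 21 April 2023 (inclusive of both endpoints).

Occurrences land 12·i days after 22 August 2022 for i = 0, 1, 2, …
17 October 2022 is 56 days after the start; 56 ÷ 12 = 4 remainder 8; since the remainder is 8, round up to i = 5. First occurrence in the window: #6 on 21 October 2022 (5×12 = 60 days in).
21 April 2023 is 242 days after the start; 242 ÷ 12 = 20 remainder 2. Last occurrence in the window: #21 on 19 April 2023.
Occurrences #6 through #21: 16 in total.

16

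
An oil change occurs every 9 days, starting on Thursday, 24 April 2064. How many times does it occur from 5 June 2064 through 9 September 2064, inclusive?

Occurrences land 9·i days after 24 April 2064 for i = 0, 1, 2, …
5 June 2064 is 42 days after the start; 42 ÷ 9 = 4 remainder 6; since the remainder is 6, round up to i = 5. First occurrence in the window: #6 on 8 June 2064 (5×9 = 45 days in).
9 September 2064 is 138 days after the start; 138 ÷ 9 = 15 remainder 3. Last occurrence in the window: #16 on 6 September 2064.
Occurrences #6 through #16: 11 in total.

11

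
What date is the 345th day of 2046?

Jan has 31 days (345 − 31 = 314 remain).
Feb has 28 days (314 − 28 = 286 remain).
Mar has 31 days (286 − 31 = 255 remain).
Apr has 30 days (255 − 30 = 225 remain).
May has 31 days (225 − 31 = 194 remain).
Jun has 30 days (194 − 30 = 164 remain).
Jul has 31 days (164 − 31 = 133 remain).
Aug has 31 days (133 − 31 = 102 remain).
Sep has 30 days (102 − 30 = 72 remain).
Oct has 31 days (72 − 31 = 41 remain).
Nov has 30 days (41 − 30 = 11 remain).
11 into Dec → Dec 11.

Dec 11, 2046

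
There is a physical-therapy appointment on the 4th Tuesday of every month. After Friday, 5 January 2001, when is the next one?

23 January 2001

January 2001 starts on a Monday; its first Tuesday is the 2nd, so the 4th Tuesday is the 23rd — 23 January 2001.
23 January 2001 is after 5 January 2001, so that is the next one.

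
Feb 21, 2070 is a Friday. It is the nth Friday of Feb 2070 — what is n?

3rd

Day 21 falls in week ⌈21/7⌉ of the month.
Days 1–7 hold the 1st Friday, 8–14 the 2nd, 15–21 the 3rd, 22–28 the 4th, 29–31 the 5th.
21 is in the range for the 3rd.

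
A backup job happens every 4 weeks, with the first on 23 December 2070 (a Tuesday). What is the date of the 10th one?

The 10th occurrence is 9 intervals after the first: 9 × 28 = 252 days after 23 December 2070.
December has 31 days — 8 days to the end of December leaves 244.
January has 31 days (213 left).
February has 28 days (185 left).
March has 31 days (154 left).
April has 30 days (124 left).
May has 31 days (93 left).
June has 30 days (63 left).
July has 31 days (32 left).
August has 31 days (1 left).
1 day into September → 1 September 2071.

1 September 2071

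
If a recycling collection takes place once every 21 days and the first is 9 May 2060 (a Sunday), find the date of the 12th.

26 December 2060

The 12th occurrence is 11 intervals after the first: 11 × 21 = 231 days after 9 May 2060.
May has 31 days — 22 days to the end of May leaves 209.
June has 30 days (179 left).
July has 31 days (148 left).
August has 31 days (117 left).
September has 30 days (87 left).
October has 31 days (56 left).
November has 30 days (26 left).
26 days into December → 26 December 2060.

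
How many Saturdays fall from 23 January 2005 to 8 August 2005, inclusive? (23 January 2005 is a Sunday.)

23 January 2005 is a Sunday; the first Saturday on or after it is 29 January 2005 (6 days later).
From 29 January 2005 to 8 August 2005: 2 + 28 + 31 + 30 + 31 + 30 + 31 + 8 = 191 days (rest of January, February, March, April, May, June, July, August).
191 ÷ 7 = 27 full weeks with remainder 2, so 27 more Saturdays after the first → 28.

28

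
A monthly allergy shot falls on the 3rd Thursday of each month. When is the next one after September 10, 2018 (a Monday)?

September 20, 2018

September 2018 starts on a Saturday; its first Thursday is the 6th, so the 3rd Thursday is the 20th — September 20, 2018.
September 20, 2018 is after September 10, 2018, so that is the next one.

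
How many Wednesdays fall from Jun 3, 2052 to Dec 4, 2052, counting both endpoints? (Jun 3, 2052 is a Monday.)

Jun 3, 2052 is a Monday; the first Wednesday on or after it is Jun 5, 2052 (2 days later).
From Jun 5, 2052 to Dec 4, 2052: 25 + 31 + 31 + 30 + 31 + 30 + 4 = 182 days (rest of Jun, Jul, Aug, Sep, Oct, Nov, Dec).
182 ÷ 7 = 26 full weeks with remainder 0, so 26 more Wednesdays after the first → 27.

27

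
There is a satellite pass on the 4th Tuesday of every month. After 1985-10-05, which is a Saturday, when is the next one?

1985-10-22

October 1985 starts on a Tuesday; its first Tuesday is the 1st, so the 4th Tuesday is the 22nd — 1985-10-22.
1985-10-22 is after 1985-10-05, so that is the next one.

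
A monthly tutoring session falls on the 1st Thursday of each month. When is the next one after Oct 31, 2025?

Nov 6, 2025

Oct 2025 starts on a Wednesday, so its 1st Thursday is Oct 2, 2025 (1 day in).
That is not after Oct 31, 2025, so look at Nov 2025.
Nov 2025 starts on a Saturday, so its 1st Thursday is Nov 6, 2025 (5 days in).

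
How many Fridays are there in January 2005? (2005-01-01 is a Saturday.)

2005-01-01 is a Saturday; the first Friday on or after it is 2005-01-07 (6 days later).
From 2005-01-07 to 2005-01-31 is 31 − 7 = 24 days.
24 ÷ 7 = 3 full weeks with remainder 3, so 3 more Fridays after the first → 4.

4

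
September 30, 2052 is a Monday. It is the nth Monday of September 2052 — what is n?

5th

Day 30 falls in week ⌈30/7⌉ of the month.
Days 1–7 hold the 1st Monday, 8–14 the 2nd, 15–21 the 3rd, 22–28 the 4th, 29–31 the 5th.
30 is in the range for the 5th.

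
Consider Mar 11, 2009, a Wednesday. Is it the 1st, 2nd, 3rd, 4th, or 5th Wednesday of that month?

2nd

Day 11 falls in week ⌈11/7⌉ of the month.
Days 1–7 hold the 1st Wednesday, 8–14 the 2nd, 15–21 the 3rd, 22–28 the 4th, 29–31 the 5th.
11 is in the range for the 2nd.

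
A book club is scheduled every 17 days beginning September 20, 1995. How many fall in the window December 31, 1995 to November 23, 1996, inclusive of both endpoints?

Occurrences land 17·i days after September 20, 1995 for i = 0, 1, 2, …
December 31, 1995 is 102 days after the start; 102 ÷ 17 = 6 remainder 0. First occurrence in the window: #7 on December 31, 1995 (6×17 = 102 days in).
November 23, 1996 is 430 days after the start; 430 ÷ 17 = 25 remainder 5. Last occurrence in the window: #26 on November 18, 1996.
Occurrences #7 through #26: 20 in total.

20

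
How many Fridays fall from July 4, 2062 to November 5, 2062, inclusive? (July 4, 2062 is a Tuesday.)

July 4, 2062 is a Tuesday; the first Friday on or after it is July 7, 2062 (3 days later).
From July 7, 2062 to November 5, 2062: 24 + 31 + 30 + 31 + 5 = 121 days (rest of July, August, September, October, November).
121 ÷ 7 = 17 full weeks with remainder 2, so 17 more Fridays after the first → 18.

18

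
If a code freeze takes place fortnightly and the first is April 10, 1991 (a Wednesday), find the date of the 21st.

January 15, 1992

The 21st occurrence is 20 intervals after the first: 20 × 14 = 280 days after April 10, 1991.
April has 30 days — 20 days to the end of April leaves 260.
May has 31 days (229 left).
June has 30 days (199 left).
July has 31 days (168 left).
August has 31 days (137 left).
September has 30 days (107 left).
October has 31 days (76 left).
November has 30 days (46 left).
December has 31 days (15 left).
15 days into January → January 15, 1992.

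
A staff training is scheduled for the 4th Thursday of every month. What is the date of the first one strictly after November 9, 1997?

November 27, 1997

November 1997 starts on a Saturday; its first Thursday is the 6th, so the 4th Thursday is the 27th — November 27, 1997.
November 27, 1997 is after November 9, 1997, so that is the next one.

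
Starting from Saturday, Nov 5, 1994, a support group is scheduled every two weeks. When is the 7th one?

The 7th occurrence is 6 intervals after the first: 6 × 14 = 84 days after Nov 5, 1994.
Nov has 30 days — 25 days to the end of Nov leaves 59.
Dec has 31 days (28 left).
28 days into Jan → Jan 28, 1995.

Jan 28, 1995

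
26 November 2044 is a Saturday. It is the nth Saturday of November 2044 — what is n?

4th

Day 26 falls in week ⌈26/7⌉ of the month.
Days 1–7 hold the 1st Saturday, 8–14 the 2nd, 15–21 the 3rd, 22–28 the 4th, 29–31 the 5th.
26 is in the range for the 4th.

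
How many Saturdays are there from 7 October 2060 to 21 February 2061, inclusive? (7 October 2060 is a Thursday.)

7 October 2060 is a Thursday; the first Saturday on or after it is 9 October 2060 (2 days later).
From 9 October 2060 to 21 February 2061: 22 + 30 + 31 + 31 + 21 = 135 days (rest of October, November, December, January, February).
135 ÷ 7 = 19 full weeks with remainder 2, so 19 more Saturdays after the first → 20.

20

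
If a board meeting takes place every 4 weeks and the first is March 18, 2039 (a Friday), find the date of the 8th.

The 8th occurrence is 7 intervals after the first: 7 × 28 = 196 days after March 18, 2039.
March has 31 days — 13 days to the end of March leaves 183.
April has 30 days (153 left).
May has 31 days (122 left).
June has 30 days (92 left).
July has 31 days (61 left).
August has 31 days (30 left).
30 days into September → September 30, 2039.

September 30, 2039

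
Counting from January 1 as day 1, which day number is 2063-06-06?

157

Days in months before June: 31 + 28 + 31 + 30 + 31 = 151.
Plus 6 days into June → day 157.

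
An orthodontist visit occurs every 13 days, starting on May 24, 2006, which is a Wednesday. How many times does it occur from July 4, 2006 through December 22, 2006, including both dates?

13

Occurrences land 13·i days after May 24, 2006 for i = 0, 1, 2, …
July 4, 2006 is 41 days after the start; 41 ÷ 13 = 3 remainder 2; since the remainder is 2, round up to i = 4. First occurrence in the window: #5 on July 15, 2006 (4×13 = 52 days in).
December 22, 2006 is 212 days after the start; 212 ÷ 13 = 16 remainder 4. Last occurrence in the window: #17 on December 18, 2006.
Occurrences #5 through #17: 13 in total.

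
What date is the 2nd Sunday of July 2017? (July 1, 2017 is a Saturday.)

July 2017 begins on a Saturday, so the first Sunday is July 2 (1 day later).
The 2nd Sunday is 1 weeks later: 2 + 7 = 9.

9 July 2017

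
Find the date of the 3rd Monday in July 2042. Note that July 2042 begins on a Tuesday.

2042-07-21

July 2042 begins on a Tuesday, so the first Monday is July 7 (6 days later).
The 3rd Monday is 2 weeks later: 7 + 14 = 21.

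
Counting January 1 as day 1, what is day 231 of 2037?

19 August 2037

January has 31 days (231 − 31 = 200 remain).
February has 28 days (200 − 28 = 172 remain).
March has 31 days (172 − 31 = 141 remain).
April has 30 days (141 − 30 = 111 remain).
May has 31 days (111 − 31 = 80 remain).
June has 30 days (80 − 30 = 50 remain).
July has 31 days (50 − 31 = 19 remain).
19 into August → August 19.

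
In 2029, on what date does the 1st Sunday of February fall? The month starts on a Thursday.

February 4, 2029

February 2029 begins on a Thursday, so the first Sunday is February 4 (3 days later).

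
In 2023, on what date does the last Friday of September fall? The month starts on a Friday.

September 29, 2023

September 2023 begins on a Friday, so the first Friday is September 1.
September 2023 has 30 days. Adding weeks: 1, 8, 15, 22, 29 — the last one ≤ 30 is the 29th.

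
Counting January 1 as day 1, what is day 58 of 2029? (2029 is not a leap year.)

Feb 27, 2029

Jan has 31 days (58 − 31 = 27 remain).
27 into Feb → Feb 27.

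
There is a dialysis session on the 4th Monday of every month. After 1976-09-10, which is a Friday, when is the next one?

1976-09-27

September 1976 starts on a Wednesday; its first Monday is the 6th, so the 4th Monday is the 27th — 1976-09-27.
1976-09-27 is after 1976-09-10, so that is the next one.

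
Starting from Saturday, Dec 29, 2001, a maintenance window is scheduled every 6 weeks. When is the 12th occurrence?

Apr 5, 2003

The 12th occurrence is 11 intervals after the first: 11 × 42 = 462 days after Dec 29, 2001.
Dec has 31 days — 2 days to the end of Dec leaves 460.
2002 has 365 days (95 left).
Jan has 31 days (64 left).
Feb has 28 days (36 left).
Mar has 31 days (5 left).
5 days into Apr → Apr 5, 2003.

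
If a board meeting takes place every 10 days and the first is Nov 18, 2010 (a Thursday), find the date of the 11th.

Feb 26, 2011

The 11th occurrence is 10 intervals after the first: 10 × 10 = 100 days after Nov 18, 2010.
Nov has 30 days — 12 days to the end of Nov leaves 88.
Dec has 31 days (57 left).
Jan has 31 days (26 left).
26 days into Feb → Feb 26, 2011.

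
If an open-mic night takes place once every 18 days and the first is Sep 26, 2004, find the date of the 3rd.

The 3rd occurrence is 2 intervals after the first: 2 × 18 = 36 days after Sep 26, 2004.
Sep has 30 days — 4 days to the end of Sep leaves 32.
Oct has 31 days (1 left).
1 day into Nov → Nov 1, 2004.

Nov 1, 2004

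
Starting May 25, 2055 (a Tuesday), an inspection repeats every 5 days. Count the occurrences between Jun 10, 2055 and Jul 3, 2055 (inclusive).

4

Occurrences land 5·i days after May 25, 2055 for i = 0, 1, 2, …
Jun 10, 2055 is 16 days after the start; 16 ÷ 5 = 3 remainder 1; since the remainder is 1, round up to i = 4. First occurrence in the window: #5 on Jun 14, 2055 (4×5 = 20 days in).
Jul 3, 2055 is 39 days after the start; 39 ÷ 5 = 7 remainder 4. Last occurrence in the window: #8 on Jun 29, 2055.
Occurrences #5 through #8: 4 in total.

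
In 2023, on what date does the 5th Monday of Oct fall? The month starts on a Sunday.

Oct 2023 begins on a Sunday, so the first Monday is Oct 2 (1 day later).
The 5th Monday is 4 weeks later: 2 + 28 = 30.

Oct 30, 2023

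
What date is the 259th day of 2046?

Jan has 31 days (259 − 31 = 228 remain).
Feb has 28 days (228 − 28 = 200 remain).
Mar has 31 days (200 − 31 = 169 remain).
Apr has 30 days (169 − 30 = 139 remain).
May has 31 days (139 − 31 = 108 remain).
Jun has 30 days (108 − 30 = 78 remain).
Jul has 31 days (78 − 31 = 47 remain).
Aug has 31 days (47 − 31 = 16 remain).
16 into Sep → Sep 16.

Sep 16, 2046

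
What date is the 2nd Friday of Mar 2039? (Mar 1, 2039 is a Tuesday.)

Mar 2039 begins on a Tuesday, so the first Friday is Mar 4 (3 days later).
The 2nd Friday is 1 weeks later: 4 + 7 = 11.

Mar 11, 2039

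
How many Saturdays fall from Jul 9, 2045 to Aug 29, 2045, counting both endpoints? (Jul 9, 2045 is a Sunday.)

7

Jul 9, 2045 is a Sunday; the first Saturday on or after it is Jul 15, 2045 (6 days later).
From Jul 15, 2045 to Aug 29, 2045: 16 + 29 = 45 days (rest of Jul, Aug).
45 ÷ 7 = 6 full weeks with remainder 3, so 6 more Saturdays after the first → 7.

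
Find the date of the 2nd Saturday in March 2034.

March 11, 2034

March 2034 begins on a Wednesday, so the first Saturday is March 4 (3 days later).
The 2nd Saturday is 1 weeks later: 4 + 7 = 11.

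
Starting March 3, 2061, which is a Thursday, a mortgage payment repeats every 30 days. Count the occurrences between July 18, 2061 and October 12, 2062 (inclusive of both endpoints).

15

Occurrences land 30·i days after March 3, 2061 for i = 0, 1, 2, …
July 18, 2061 is 137 days after the start; 137 ÷ 30 = 4 remainder 17; since the remainder is 17, round up to i = 5. First occurrence in the window: #6 on July 31, 2061 (5×30 = 150 days in).
October 12, 2062 is 588 days after the start; 588 ÷ 30 = 19 remainder 18. Last occurrence in the window: #20 on September 24, 2062.
Occurrences #6 through #20: 15 in total.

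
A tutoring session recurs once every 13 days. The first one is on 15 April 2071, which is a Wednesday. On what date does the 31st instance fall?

The 31st occurrence is 30 intervals after the first: 30 × 13 = 390 days after 15 April 2071.
April has 30 days — 15 days to the end of April leaves 375.
May has 31 days (344 left).
June has 30 days (314 left).
July has 31 days (283 left).
August has 31 days (252 left).
September has 30 days (222 left).
October has 31 days (191 left).
November has 30 days (161 left).
December has 31 days (130 left).
January has 31 days (99 left).
February has 29 days (70 left).
March has 31 days (39 left).
April has 30 days (9 left).
9 days into May → 9 May 2072.

9 May 2072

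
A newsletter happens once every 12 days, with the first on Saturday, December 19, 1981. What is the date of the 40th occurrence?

The 40th occurrence is 39 intervals after the first: 39 × 12 = 468 days after December 19, 1981.
December has 31 days — 12 days to the end of December leaves 456.
1982 has 365 days (91 left).
January has 31 days (60 left).
February has 28 days (32 left).
March has 31 days (1 left).
1 day into April → April 1, 1983.

April 1, 1983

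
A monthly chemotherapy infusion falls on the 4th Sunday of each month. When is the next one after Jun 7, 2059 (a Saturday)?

Jun 22, 2059

Jun 2059 starts on a Sunday; its first Sunday is the 1st, so the 4th Sunday is the 22nd — Jun 22, 2059.
Jun 22, 2059 is after Jun 7, 2059, so that is the next one.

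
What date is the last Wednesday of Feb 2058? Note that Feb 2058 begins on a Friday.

Feb 27, 2058

Feb 2058 begins on a Friday, so the first Wednesday is Feb 6 (5 days later).
Feb 2058 has 28 days. Adding weeks: 6, 13, 20, 27 — the last one ≤ 28 is the 27th.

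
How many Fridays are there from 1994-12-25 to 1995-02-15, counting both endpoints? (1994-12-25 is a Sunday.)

1994-12-25 is a Sunday; the first Friday on or after it is 1994-12-30 (5 days later).
From 1994-12-30 to 1995-02-15: 1 + 31 + 15 = 47 days (rest of December, January, February).
47 ÷ 7 = 6 full weeks with remainder 5, so 6 more Fridays after the first → 7.

7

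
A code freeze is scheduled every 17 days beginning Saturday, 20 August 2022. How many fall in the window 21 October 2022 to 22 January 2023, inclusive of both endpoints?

Occurrences land 17·i days after 20 August 2022 for i = 0, 1, 2, …
21 October 2022 is 62 days after the start; 62 ÷ 17 = 3 remainder 11; since the remainder is 11, round up to i = 4. First occurrence in the window: #5 on 27 October 2022 (4×17 = 68 days in).
22 January 2023 is 155 days after the start; 155 ÷ 17 = 9 remainder 2. Last occurrence in the window: #10 on 20 January 2023.
Occurrences #5 through #10: 6 in total.

6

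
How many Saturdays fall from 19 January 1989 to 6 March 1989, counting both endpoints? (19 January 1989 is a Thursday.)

19 January 1989 is a Thursday; the first Saturday on or after it is 21 January 1989 (2 days later).
From 21 January 1989 to 6 March 1989: 10 + 28 + 6 = 44 days (rest of January, February, March).
44 ÷ 7 = 6 full weeks with remainder 2, so 6 more Saturdays after the first → 7.

7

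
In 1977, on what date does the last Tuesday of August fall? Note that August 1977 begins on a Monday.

August 1977 begins on a Monday, so the first Tuesday is August 2 (1 day later).
August 1977 has 31 days. Adding weeks: 2, 9, 16, 23, 30 — the last one ≤ 31 is the 30th.

30 August 1977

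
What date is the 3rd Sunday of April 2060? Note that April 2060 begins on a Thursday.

April 2060 begins on a Thursday, so the first Sunday is April 4 (3 days later).
The 3rd Sunday is 2 weeks later: 4 + 14 = 18.

April 18, 2060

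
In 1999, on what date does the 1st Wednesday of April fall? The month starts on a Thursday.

April 1999 begins on a Thursday, so the first Wednesday is April 7 (6 days later).

1999-04-07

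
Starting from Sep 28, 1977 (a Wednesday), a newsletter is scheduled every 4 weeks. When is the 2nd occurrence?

The 2nd occurrence is 1 interval after the first: 1 × 28 = 28 days after Sep 28, 1977.
Sep has 30 days — 2 days to the end of Sep leaves 26.
26 days into Oct → Oct 26, 1977.

Oct 26, 1977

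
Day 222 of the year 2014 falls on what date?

10 August 2014

January has 31 days (222 − 31 = 191 remain).
February has 28 days (191 − 28 = 163 remain).
March has 31 days (163 − 31 = 132 remain).
April has 30 days (132 − 30 = 102 remain).
May has 31 days (102 − 31 = 71 remain).
June has 30 days (71 − 30 = 41 remain).
July has 31 days (41 − 31 = 10 remain).
10 into August → August 10.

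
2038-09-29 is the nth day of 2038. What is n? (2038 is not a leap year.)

Days in months before September: 31 + 28 + 31 + 30 + 31 + 30 + 31 + 31 = 243.
Plus 29 days into September → day 272.

272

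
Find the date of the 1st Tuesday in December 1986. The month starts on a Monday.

December 1986 begins on a Monday, so the first Tuesday is December 2 (1 day later).

December 2, 1986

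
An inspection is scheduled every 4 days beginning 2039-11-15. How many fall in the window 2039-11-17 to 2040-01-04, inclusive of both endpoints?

12

Occurrences land 4·i days after 2039-11-15 for i = 0, 1, 2, …
2039-11-17 is 2 days after the start; 2 ÷ 4 = 0 remainder 2; since the remainder is 2, round up to i = 1. First occurrence in the window: #2 on 2039-11-19 (1×4 = 4 days in).
2040-01-04 is 50 days after the start; 50 ÷ 4 = 12 remainder 2. Last occurrence in the window: #13 on 2040-01-02.
Occurrences #2 through #13: 12 in total.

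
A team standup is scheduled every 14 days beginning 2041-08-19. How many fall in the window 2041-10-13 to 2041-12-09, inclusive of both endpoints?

5

Occurrences land 14·i days after 2041-08-19 for i = 0, 1, 2, …
2041-10-13 is 55 days after the start; 55 ÷ 14 = 3 remainder 13; since the remainder is 13, round up to i = 4. First occurrence in the window: #5 on 2041-10-14 (4×14 = 56 days in).
2041-12-09 is 112 days after the start; 112 ÷ 14 = 8 remainder 0. Last occurrence in the window: #9 on 2041-12-09.
Occurrences #5 through #9: 5 in total.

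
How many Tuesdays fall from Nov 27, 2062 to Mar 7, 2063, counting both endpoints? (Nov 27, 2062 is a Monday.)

Nov 27, 2062 is a Monday; the first Tuesday on or after it is Nov 28, 2062 (1 day later).
From Nov 28, 2062 to Mar 7, 2063: 2 + 31 + 31 + 28 + 7 = 99 days (rest of Nov, Dec, Jan, Feb, Mar).
99 ÷ 7 = 14 full weeks with remainder 1, so 14 more Tuesdays after the first → 15.

15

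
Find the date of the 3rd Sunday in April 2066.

April 18, 2066

The first Sunday of April 2066 is April 4.
The 3rd Sunday is 2 weeks later: 4 + 14 = 18.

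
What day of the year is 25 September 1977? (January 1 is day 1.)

Days in months before September: 31 + 28 + 31 + 30 + 31 + 30 + 31 + 31 = 243.
Plus 25 days into September → day 268.

268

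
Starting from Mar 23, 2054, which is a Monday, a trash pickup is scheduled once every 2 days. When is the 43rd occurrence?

The 43rd occurrence is 42 intervals after the first: 42 × 2 = 84 days after Mar 23, 2054.
Mar has 31 days — 8 days to the end of Mar leaves 76.
Apr has 30 days (46 left).
May has 31 days (15 left).
15 days into Jun → Jun 15, 2054.

Jun 15, 2054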